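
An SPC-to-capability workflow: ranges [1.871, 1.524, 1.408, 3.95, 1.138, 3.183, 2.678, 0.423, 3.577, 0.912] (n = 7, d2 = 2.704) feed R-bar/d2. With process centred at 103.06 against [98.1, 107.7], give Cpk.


R_bar = (1.871 + 1.524 + 1.408 + 3.95 + 1.138 + 3.183 + 2.678 + 0.423 + 3.577 + 0.912) / 10 = 2.0664
sigma = R_bar / d2 = 2.0664 / 2.704 = 0.76420118
Cp = (USL - LSL)/(6*sigma) = (107.7 - 98.1)/(6*0.76420118) = 2.0937
Cpu = (107.7 - 103.06)/(3*0.76420118) = 2.0239
Cpl = (103.06 - 98.1)/(3*0.76420118) = 2.1635
Cpk = min(Cpu, Cpl) = 2.0239

2.0239


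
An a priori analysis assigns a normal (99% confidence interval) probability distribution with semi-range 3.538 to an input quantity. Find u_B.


u_B = half_width / 2.576
u_B = 3.538 / 2.576
u_B = 1.3734

1.3734


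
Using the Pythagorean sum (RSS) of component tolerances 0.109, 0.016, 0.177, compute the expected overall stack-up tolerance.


RSS = sqrt(0.109^2 + 0.016^2 + 0.177^2)
= sqrt(0.043466)
= 0.2085

0.2085


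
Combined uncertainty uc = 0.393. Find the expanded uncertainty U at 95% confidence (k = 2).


U = k * uc
U = 2 * 0.393
U = 0.7860

0.7860


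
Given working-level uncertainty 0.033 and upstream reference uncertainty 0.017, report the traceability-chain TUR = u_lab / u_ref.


TUR = u_lab / u_ref
= 0.033 / 0.017
= 1.9412

1.9412


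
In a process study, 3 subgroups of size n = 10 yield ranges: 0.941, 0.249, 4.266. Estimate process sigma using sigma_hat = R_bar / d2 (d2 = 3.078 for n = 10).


R_bar = (0.941 + 0.249 + 4.266) / 3
R_bar = 5.456 / 3 = 1.8186667
sigma_hat = R_bar / d2 = 1.8186667 / 3.078 = 0.5909

0.5909


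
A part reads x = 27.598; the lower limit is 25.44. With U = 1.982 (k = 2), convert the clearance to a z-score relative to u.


u = U / k = 1.982 / 2 = 0.991
margin = |LSL - x| = |25.44 - 27.598| = 2.158
z = margin / u = 2.158 / 0.991
z = 2.1776

2.1776


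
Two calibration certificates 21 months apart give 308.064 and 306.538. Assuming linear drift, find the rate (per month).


rate = (v2 - v1) / months
= (306.538 - 308.064) / 21
= -1.5260 / 21
= -0.0727

-0.0727


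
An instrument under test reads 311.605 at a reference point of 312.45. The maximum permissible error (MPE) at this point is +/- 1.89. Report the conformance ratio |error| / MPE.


e = indication - reference = 311.605 - 312.45 = -0.8450
|e| = 0.8450
ratio = |e| / MPE = 0.8450 / 1.89
ratio = 0.4471

0.4471


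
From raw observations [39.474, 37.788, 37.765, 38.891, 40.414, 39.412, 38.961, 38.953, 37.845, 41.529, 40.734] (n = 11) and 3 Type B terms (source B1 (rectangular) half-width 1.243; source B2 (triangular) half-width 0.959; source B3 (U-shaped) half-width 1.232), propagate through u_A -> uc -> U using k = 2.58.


mean = (39.474 + 37.788 + 37.765 + 38.891 + 40.414 + 39.412 + 38.961 + 38.953 + 37.845 + 41.529 + 40.734) / 11 = 39.25145455
s = sqrt(sum((x - mean)^2)/(n-1)) = 1.2427669
u_A = s / sqrt(n) = 1.2427669 / sqrt(11) = 0.37470832
u_B1 = 1.243 / sqrt(3) = 0.71764638
u_B2 = 0.959 / sqrt(6) = 0.39151011
u_B3 = 1.232 / sqrt(2) = 0.87115555
uc = sqrt(0.37470832^2 + 0.71764638^2 + 0.39151011^2 + 0.87115555^2) = 1.2520443
U = k * uc = 2.58 * 1.2520443
U = 3.2303

3.2303


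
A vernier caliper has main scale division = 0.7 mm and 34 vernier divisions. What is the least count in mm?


LC = MSD / n_div
= 0.7 / 34
= 0.0206

0.0206


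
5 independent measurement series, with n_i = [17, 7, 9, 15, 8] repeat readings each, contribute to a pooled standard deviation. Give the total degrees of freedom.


nu = sum_i (n_i - 1)
nu = ((17 - 1) + (7 - 1) + (9 - 1) + (15 - 1) + (8 - 1))
nu = 16 + 6 + 8 + 14 + 7
nu = 51

51


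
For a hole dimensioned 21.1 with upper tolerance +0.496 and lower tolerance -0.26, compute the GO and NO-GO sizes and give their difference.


GO = nominal - lower_tol (smallest hole = maximum material condition)
GO = 21.1 - 0.26 = 20.84
NO-GO = nominal + upper_tol (largest hole = least material condition)
NO-GO = 21.1 + 0.496 = 21.596
spread = NO-GO - GO = 21.596 - 20.84 = 0.7560

0.7560


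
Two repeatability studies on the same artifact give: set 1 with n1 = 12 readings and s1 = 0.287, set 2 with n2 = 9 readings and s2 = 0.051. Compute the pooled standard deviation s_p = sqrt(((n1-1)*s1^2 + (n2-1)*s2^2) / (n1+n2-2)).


s_p = sqrt(((n1-1)*s1^2 + (n2-1)*s2^2) / (n1+n2-2))
numerator = (12-1)*0.287^2 + (9-1)*0.051^2 = 0.906059 + 0.020808 = 0.926867
denominator = 12 + 9 - 2 = 19
s_p^2 = 0.926867 / 19 = 0.048782474
s_p = sqrt(0.048782474) = 0.2209

0.2209


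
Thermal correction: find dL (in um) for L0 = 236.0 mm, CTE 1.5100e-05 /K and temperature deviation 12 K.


dL = L * alpha * dT
= 236.0 * 1.5100e-05 * 12
= 0.0427632 mm
dL_um = 0.0427632 * 1000 = 42.7632 um

42.7632


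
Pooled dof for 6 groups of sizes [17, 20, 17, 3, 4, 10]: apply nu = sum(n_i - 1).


nu = sum_i (n_i - 1)
nu = ((17 - 1) + (20 - 1) + (17 - 1) + (3 - 1) + (4 - 1) + (10 - 1))
nu = 16 + 19 + 16 + 2 + 3 + 9
nu = 65

65


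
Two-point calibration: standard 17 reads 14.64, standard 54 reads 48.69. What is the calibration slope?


slope = (y2 - y1) / (x2 - x1)
= (48.69 - 14.64) / (54 - 17)
= 34.0500 / 37
= 0.9203

0.9203


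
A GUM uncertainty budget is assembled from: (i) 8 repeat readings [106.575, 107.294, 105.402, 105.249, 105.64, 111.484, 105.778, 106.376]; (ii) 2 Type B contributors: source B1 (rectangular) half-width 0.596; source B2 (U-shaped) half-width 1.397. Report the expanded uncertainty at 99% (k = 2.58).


mean = (106.575 + 107.294 + 105.402 + 105.249 + 105.64 + 111.484 + 105.778 + 106.376) / 8 = 106.72475
s = sqrt(sum((x - mean)^2)/(n-1)) = 2.0395756
u_A = s / sqrt(n) = 2.0395756 / sqrt(8) = 0.72109887
u_B1 = 0.596 / sqrt(3) = 0.34410076
u_B2 = 1.397 / sqrt(2) = 0.98782817
uc = sqrt(0.72109887^2 + 0.34410076^2 + 0.98782817^2) = 1.2705091
U = k * uc = 2.58 * 1.2705091
U = 3.2779

3.2779


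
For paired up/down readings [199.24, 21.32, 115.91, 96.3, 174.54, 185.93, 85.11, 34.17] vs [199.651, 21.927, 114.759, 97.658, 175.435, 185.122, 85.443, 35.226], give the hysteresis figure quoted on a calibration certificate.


|199.24 - 199.651| = 0.4110
|21.32 - 21.927| = 0.6070
|115.91 - 114.759| = 1.1510
|96.3 - 97.658| = 1.3580
|174.54 - 175.435| = 0.8950
|185.93 - 185.122| = 0.8080
|85.11 - 85.443| = 0.3330
|34.17 - 35.226| = 1.0560
hysteresis = max(diffs) = 1.3580

1.3580


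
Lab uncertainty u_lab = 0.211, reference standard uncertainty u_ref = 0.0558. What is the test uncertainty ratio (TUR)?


TUR = u_lab / u_ref
= 0.211 / 0.0558
= 3.7814

3.7814


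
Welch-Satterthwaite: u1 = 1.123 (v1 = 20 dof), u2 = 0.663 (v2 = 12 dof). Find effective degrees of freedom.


uc = sqrt(u1^2 + u2^2) = sqrt(1.123^2 + 0.663^2) = 1.3041081
v_eff = uc^4 / (u1^4/v1 + u2^4/v2)
= 1.3041081^4 / (1.123^4/20 + 0.663^4/12)
= 2.8923735 / 0.09562406
v_eff = 30.2473

30.2473


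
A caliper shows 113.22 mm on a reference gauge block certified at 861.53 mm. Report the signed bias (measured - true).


Systematic error = measured - true
= 113.22 - 861.53
= -748.3100

-748.3100


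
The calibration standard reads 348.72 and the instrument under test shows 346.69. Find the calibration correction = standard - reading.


Correction = standard - reading
= 348.72 - 346.69
= 2.0300

2.0300


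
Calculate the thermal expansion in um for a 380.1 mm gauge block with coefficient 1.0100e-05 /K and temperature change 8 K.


dL = L * alpha * dT
= 380.1 * 1.0100e-05 * 8
= 0.0307121 mm
dL_um = 0.0307121 * 1000 = 30.7121 um

30.7121


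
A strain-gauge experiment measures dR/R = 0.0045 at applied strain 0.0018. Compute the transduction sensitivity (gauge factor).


GF = (dR/R) / epsilon
= 0.0045 / 0.0018
= 2.5000

2.5000


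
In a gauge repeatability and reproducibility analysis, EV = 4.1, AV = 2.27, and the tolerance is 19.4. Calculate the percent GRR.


GRR = sqrt(EV^2 + AV^2) = sqrt(4.1^2 + 2.27^2) = 4.6864592
%GRR = GRR / tol * 100 = 4.6864592 / 19.4 * 100
%GRR = 24.1570

24.1570


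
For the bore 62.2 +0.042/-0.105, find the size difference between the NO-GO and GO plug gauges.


GO = nominal - lower_tol (smallest hole = maximum material condition)
GO = 62.2 - 0.105 = 62.095
NO-GO = nominal + upper_tol (largest hole = least material condition)
NO-GO = 62.2 + 0.042 = 62.242
spread = NO-GO - GO = 62.242 - 62.095 = 0.1470

0.1470


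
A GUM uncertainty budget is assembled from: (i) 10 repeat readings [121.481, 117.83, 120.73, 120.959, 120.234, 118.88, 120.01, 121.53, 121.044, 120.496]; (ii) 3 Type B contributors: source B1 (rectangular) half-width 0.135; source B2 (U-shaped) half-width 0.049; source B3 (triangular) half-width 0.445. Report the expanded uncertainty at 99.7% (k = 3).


mean = (121.481 + 117.83 + 120.73 + 120.959 + 120.234 + 118.88 + 120.01 + 121.53 + 121.044 + 120.496) / 10 = 120.3194
s = sqrt(sum((x - mean)^2)/(n-1)) = 1.1700326
u_A = s / sqrt(n) = 1.1700326 / sqrt(10) = 0.3699968
u_B1 = 0.135 / sqrt(3) = 0.077942286
u_B2 = 0.049 / sqrt(2) = 0.034648232
u_B3 = 0.445 / sqrt(6) = 0.18167049
uc = sqrt(0.3699968^2 + 0.077942286^2 + 0.034648232^2 + 0.18167049^2) = 0.42092434
U = k * uc = 3 * 0.42092434
U = 1.2628

1.2628


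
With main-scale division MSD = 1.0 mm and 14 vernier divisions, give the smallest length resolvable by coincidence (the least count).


LC = MSD / n_div
= 1.0 / 14
= 0.0714

0.0714


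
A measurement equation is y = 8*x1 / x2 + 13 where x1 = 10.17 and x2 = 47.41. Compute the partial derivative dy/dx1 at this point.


y = 8*x1 / x2 + 13
dy/dx1 = 8/x2
Evaluate at x2 = 47.41: c1 = 8 / 47.41
c1 = 0.1687

0.1687


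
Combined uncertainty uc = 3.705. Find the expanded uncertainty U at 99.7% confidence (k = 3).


U = k * uc
U = 3 * 3.705
U = 11.1150

11.1150


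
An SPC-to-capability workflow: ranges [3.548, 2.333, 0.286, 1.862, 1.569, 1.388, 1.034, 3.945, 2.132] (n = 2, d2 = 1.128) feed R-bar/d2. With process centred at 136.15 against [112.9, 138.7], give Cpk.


R_bar = (3.548 + 2.333 + 0.286 + 1.862 + 1.569 + 1.388 + 1.034 + 3.945 + 2.132) / 9 = 2.0107778
sigma = R_bar / d2 = 2.0107778 / 1.128 = 1.7826044
Cp = (USL - LSL)/(6*sigma) = (138.7 - 112.9)/(6*1.7826044) = 2.4122
Cpu = (138.7 - 136.15)/(3*1.7826044) = 0.4768
Cpl = (136.15 - 112.9)/(3*1.7826044) = 4.3476
Cpk = min(Cpu, Cpl) = 0.4768

0.4768


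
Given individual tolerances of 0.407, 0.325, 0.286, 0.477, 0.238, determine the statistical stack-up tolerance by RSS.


RSS = sqrt(0.407^2 + 0.325^2 + 0.286^2 + 0.477^2 + 0.238^2)
= sqrt(0.637243)
= 0.7983

0.7983


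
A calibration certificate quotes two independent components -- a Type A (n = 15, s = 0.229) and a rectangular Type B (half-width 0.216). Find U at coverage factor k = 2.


u_A = s / sqrt(n) = 0.229 / sqrt(15) = 0.059127546
u_B = half_width / sqrt(3) = 0.216 / sqrt(3) = 0.12470766
uc = sqrt(u_A^2 + u_B^2) = sqrt(0.059127546^2 + 0.12470766^2) = 0.13801474
U = k * uc = 2 * 0.13801474
U = 0.2760

0.2760


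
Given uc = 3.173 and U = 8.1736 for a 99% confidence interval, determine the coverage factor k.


k = U / uc
k = 8.1736 / 3.173
k = 2.576

2.576


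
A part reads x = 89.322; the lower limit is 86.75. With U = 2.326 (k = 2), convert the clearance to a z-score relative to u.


u = U / k = 2.326 / 2 = 1.163
margin = |LSL - x| = |86.75 - 89.322| = 2.572
z = margin / u = 2.572 / 1.163
z = 2.2115

2.2115


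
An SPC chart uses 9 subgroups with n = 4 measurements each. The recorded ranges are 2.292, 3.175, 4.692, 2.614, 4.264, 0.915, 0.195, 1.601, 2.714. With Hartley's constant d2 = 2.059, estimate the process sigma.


R_bar = (2.292 + 3.175 + 4.692 + 2.614 + 4.264 + 0.915 + 0.195 + 1.601 + 2.714) / 9
R_bar = 22.462 / 9 = 2.4957778
sigma_hat = R_bar / d2 = 2.4957778 / 2.059 = 1.2121

1.2121


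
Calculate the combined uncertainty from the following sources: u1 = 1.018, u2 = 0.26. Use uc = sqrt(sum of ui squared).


uc = sqrt(1.018^2 + 0.26^2)
uc = sqrt(1.103924)
uc = 1.0507

1.0507


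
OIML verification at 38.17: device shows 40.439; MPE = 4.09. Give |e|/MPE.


e = indication - reference = 40.439 - 38.17 = 2.2690
|e| = 2.2690
ratio = |e| / MPE = 2.2690 / 4.09
ratio = 0.5548

0.5548


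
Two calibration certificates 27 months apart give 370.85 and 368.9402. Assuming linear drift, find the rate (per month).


rate = (v2 - v1) / months
= (368.9402 - 370.85) / 27
= -1.9098 / 27
= -0.0707

-0.0707


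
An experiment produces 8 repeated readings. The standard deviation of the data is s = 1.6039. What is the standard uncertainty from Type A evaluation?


u_A = s / sqrt(n)
u_A = 1.6039 / sqrt(8)
u_A = 1.6039 / 2.8284271
u_A = 0.5671

0.5671


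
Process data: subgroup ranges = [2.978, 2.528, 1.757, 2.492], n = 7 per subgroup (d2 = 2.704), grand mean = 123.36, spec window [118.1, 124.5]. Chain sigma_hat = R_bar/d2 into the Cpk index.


R_bar = (2.978 + 2.528 + 1.757 + 2.492) / 4 = 2.43875
sigma = R_bar / d2 = 2.43875 / 2.704 = 0.90190459
Cp = (USL - LSL)/(6*sigma) = (124.5 - 118.1)/(6*0.90190459) = 1.1827
Cpu = (124.5 - 123.36)/(3*0.90190459) = 0.4213
Cpl = (123.36 - 118.1)/(3*0.90190459) = 1.9440
Cpk = min(Cpu, Cpl) = 0.4213

0.4213


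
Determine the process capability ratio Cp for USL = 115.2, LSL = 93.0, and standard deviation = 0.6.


Cp = (USL - LSL) / (6 * sigma)
= (115.2 - 93.0) / (6 * 0.6)
= 22.2000 / 3.6000
= 6.1667

6.1667


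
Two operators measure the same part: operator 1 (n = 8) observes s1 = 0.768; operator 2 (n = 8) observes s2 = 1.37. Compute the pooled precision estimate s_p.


s_p = sqrt(((n1-1)*s1^2 + (n2-1)*s2^2) / (n1+n2-2))
numerator = (8-1)*0.768^2 + (8-1)*1.37^2 = 4.128768 + 13.1383 = 17.267068
denominator = 8 + 8 - 2 = 14
s_p^2 = 17.267068 / 14 = 1.233362
s_p = sqrt(1.233362) = 1.1106

1.1106


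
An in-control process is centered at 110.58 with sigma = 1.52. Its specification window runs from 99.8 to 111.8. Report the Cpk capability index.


Cpu = (USL - mean) / (3*sigma) = (111.8 - 110.58) / (3*1.52) = 0.2675
Cpl = (mean - LSL) / (3*sigma) = (110.58 - 99.8) / (3*1.52) = 2.3640
Cpk = min(Cpu, Cpl) = 0.2675

0.2675


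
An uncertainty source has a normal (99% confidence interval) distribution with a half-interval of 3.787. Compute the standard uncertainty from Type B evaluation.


u_B = half_width / 2.576
u_B = 3.787 / 2.576
u_B = 1.4701

1.4701


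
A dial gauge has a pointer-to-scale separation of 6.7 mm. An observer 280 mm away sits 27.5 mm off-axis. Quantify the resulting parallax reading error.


error = h * offset / d
= 6.7 * 27.5 / 280
= 0.6580

0.6580


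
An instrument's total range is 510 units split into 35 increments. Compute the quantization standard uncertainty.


resolution = range / divisions
resolution = 510 / 35 = 14.571429
u_res = resolution / (2*sqrt(3))
u_res = 14.571429 / 3.4641016
u_res = 4.2064

4.2064


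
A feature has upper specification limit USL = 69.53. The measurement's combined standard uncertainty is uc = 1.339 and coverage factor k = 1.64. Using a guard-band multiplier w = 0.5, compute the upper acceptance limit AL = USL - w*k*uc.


U = k * uc = 1.64 * 1.339 = 2.19596
guard band g = w * U = 0.5 * 2.19596 = 1.09798
AL = USL - g = 69.53 - 1.09798
AL = 68.4320

68.4320


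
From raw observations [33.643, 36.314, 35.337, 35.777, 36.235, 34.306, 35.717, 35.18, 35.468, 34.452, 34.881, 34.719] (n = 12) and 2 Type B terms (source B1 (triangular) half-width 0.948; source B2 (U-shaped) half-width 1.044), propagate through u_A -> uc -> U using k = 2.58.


mean = (33.643 + 36.314 + 35.337 + 35.777 + 36.235 + 34.306 + 35.717 + 35.18 + 35.468 + 34.452 + 34.881 + 34.719) / 12 = 35.16908333
s = sqrt(sum((x - mean)^2)/(n-1)) = 0.80385847
u_A = s / sqrt(n) = 0.80385847 / sqrt(12) = 0.23205395
u_B1 = 0.948 / sqrt(6) = 0.38701938
u_B2 = 1.044 / sqrt(2) = 0.73821948
uc = sqrt(0.23205395^2 + 0.38701938^2 + 0.73821948^2) = 0.86521734
U = k * uc = 2.58 * 0.86521734
U = 2.2323

2.2323


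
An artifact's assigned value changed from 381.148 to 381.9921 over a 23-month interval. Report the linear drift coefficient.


rate = (v2 - v1) / months
= (381.9921 - 381.148) / 23
= 0.8441 / 23
= 0.0367

0.0367


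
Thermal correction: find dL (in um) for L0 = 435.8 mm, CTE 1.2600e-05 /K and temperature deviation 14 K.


dL = L * alpha * dT
= 435.8 * 1.2600e-05 * 14
= 0.0768751 mm
dL_um = 0.0768751 * 1000 = 76.8751 um

76.8751


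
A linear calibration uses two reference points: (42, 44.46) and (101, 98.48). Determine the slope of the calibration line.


slope = (y2 - y1) / (x2 - x1)
= (98.48 - 44.46) / (101 - 42)
= 54.0200 / 59
= 0.9156

0.9156


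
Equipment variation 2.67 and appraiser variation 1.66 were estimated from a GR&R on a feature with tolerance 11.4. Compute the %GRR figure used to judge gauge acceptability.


GRR = sqrt(EV^2 + AV^2) = sqrt(2.67^2 + 1.66^2) = 3.1439625
%GRR = GRR / tol * 100 = 3.1439625 / 11.4 * 100
%GRR = 27.5786

27.5786


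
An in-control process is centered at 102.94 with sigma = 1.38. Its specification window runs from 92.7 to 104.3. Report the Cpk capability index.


Cpu = (USL - mean) / (3*sigma) = (104.3 - 102.94) / (3*1.38) = 0.3285
Cpl = (mean - LSL) / (3*sigma) = (102.94 - 92.7) / (3*1.38) = 2.4734
Cpk = min(Cpu, Cpl) = 0.3285

0.3285


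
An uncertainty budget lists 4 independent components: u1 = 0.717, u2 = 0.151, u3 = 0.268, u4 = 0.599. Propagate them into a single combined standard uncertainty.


uc = sqrt(0.717^2 + 0.151^2 + 0.268^2 + 0.599^2)
uc = sqrt(0.967515)
uc = 0.9836

0.9836


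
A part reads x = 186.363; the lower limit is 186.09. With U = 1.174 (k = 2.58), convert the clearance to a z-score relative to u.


u = U / k = 1.174 / 2.58 = 0.45503876
margin = |LSL - x| = |186.09 - 186.363| = 0.273
z = margin / u = 0.273 / 0.45503876
z = 0.5999

0.5999


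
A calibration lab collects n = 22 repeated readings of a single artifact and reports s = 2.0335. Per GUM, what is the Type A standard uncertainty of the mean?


u_A = s / sqrt(n)
u_A = 2.0335 / sqrt(22)
u_A = 2.0335 / 4.6904158
u_A = 0.4335

0.4335


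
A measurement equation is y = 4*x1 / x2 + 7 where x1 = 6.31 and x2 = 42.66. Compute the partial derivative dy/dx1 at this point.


y = 4*x1 / x2 + 7
dy/dx1 = 4/x2
Evaluate at x2 = 42.66: c1 = 4 / 42.66
c1 = 0.0938

0.0938


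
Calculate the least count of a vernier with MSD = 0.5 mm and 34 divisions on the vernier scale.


LC = MSD / n_div
= 0.5 / 34
= 0.0147

0.0147


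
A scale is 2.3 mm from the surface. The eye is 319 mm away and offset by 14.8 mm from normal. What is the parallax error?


error = h * offset / d
= 2.3 * 14.8 / 319
= 0.1067

0.1067


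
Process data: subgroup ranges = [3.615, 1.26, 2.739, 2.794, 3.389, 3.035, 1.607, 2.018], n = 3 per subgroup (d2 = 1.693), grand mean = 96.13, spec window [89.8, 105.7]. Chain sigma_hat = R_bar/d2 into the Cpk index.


R_bar = (3.615 + 1.26 + 2.739 + 2.794 + 3.389 + 3.035 + 1.607 + 2.018) / 8 = 2.557125
sigma = R_bar / d2 = 2.557125 / 1.693 = 1.5104105
Cp = (USL - LSL)/(6*sigma) = (105.7 - 89.8)/(6*1.5104105) = 1.7545
Cpu = (105.7 - 96.13)/(3*1.5104105) = 2.1120
Cpl = (96.13 - 89.8)/(3*1.5104105) = 1.3970
Cpk = min(Cpu, Cpl) = 1.3970

1.3970


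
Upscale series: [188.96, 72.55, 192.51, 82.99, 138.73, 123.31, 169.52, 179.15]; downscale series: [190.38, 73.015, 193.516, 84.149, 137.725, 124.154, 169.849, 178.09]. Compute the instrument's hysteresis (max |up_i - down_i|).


|188.96 - 190.38| = 1.4200
|72.55 - 73.015| = 0.4650
|192.51 - 193.516| = 1.0060
|82.99 - 84.149| = 1.1590
|138.73 - 137.725| = 1.0050
|123.31 - 124.154| = 0.8440
|169.52 - 169.849| = 0.3290
|179.15 - 178.09| = 1.0600
hysteresis = max(diffs) = 1.4200

1.4200


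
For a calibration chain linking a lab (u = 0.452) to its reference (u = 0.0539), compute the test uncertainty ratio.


TUR = u_lab / u_ref
= 0.452 / 0.0539
= 8.3859

8.3859


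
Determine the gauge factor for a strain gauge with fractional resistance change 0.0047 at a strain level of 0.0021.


GF = (dR/R) / epsilon
= 0.0047 / 0.0021
= 2.2381

2.2381


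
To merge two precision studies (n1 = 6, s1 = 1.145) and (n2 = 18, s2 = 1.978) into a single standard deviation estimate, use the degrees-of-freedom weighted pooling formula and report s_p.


s_p = sqrt(((n1-1)*s1^2 + (n2-1)*s2^2) / (n1+n2-2))
numerator = (6-1)*1.145^2 + (18-1)*1.978^2 = 6.555125 + 66.512228 = 73.067353
denominator = 6 + 18 - 2 = 22
s_p^2 = 73.067353 / 22 = 3.3212433
s_p = sqrt(3.3212433) = 1.8224

1.8224


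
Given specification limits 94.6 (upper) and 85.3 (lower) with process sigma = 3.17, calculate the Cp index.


Cp = (USL - LSL) / (6 * sigma)
= (94.6 - 85.3) / (6 * 3.17)
= 9.3000 / 19.0200
= 0.4890

0.4890


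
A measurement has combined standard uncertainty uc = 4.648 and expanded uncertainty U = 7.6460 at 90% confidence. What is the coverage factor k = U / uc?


k = U / uc
k = 7.6460 / 4.648
k = 1.645

1.645


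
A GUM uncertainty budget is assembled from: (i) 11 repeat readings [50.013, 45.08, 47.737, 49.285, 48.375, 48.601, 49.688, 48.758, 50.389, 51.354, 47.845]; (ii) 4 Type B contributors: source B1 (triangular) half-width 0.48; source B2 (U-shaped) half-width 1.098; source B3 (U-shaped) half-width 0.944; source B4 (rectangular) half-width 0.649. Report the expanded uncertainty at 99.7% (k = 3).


mean = (50.013 + 45.08 + 47.737 + 49.285 + 48.375 + 48.601 + 49.688 + 48.758 + 50.389 + 51.354 + 47.845) / 11 = 48.82954545
s = sqrt(sum((x - mean)^2)/(n-1)) = 1.6624006
u_A = s / sqrt(n) = 1.6624006 / sqrt(11) = 0.50123264
u_B1 = 0.48 / sqrt(6) = 0.19595918
u_B2 = 1.098 / sqrt(2) = 0.77640325
u_B3 = 0.944 / sqrt(2) = 0.6675088
u_B4 = 0.649 / sqrt(3) = 0.37470032
uc = sqrt(0.50123264^2 + 0.19595918^2 + 0.77640325^2 + 0.6675088^2 + 0.37470032^2) = 1.2158966
U = k * uc = 3 * 1.2158966
U = 3.6477

3.6477


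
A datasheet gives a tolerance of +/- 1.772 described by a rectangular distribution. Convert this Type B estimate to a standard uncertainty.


u_B = half_width / sqrt(3)
u_B = 1.772 / 1.7320508
u_B = 1.0231

1.0231


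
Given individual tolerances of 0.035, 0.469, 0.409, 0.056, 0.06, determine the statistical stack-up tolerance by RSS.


RSS = sqrt(0.035^2 + 0.469^2 + 0.409^2 + 0.056^2 + 0.06^2)
= sqrt(0.395203)
= 0.6287

0.6287


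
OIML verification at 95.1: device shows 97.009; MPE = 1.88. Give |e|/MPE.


e = indication - reference = 97.009 - 95.1 = 1.9090
|e| = 1.9090
ratio = |e| / MPE = 1.9090 / 1.88
ratio = 1.0154

1.0154


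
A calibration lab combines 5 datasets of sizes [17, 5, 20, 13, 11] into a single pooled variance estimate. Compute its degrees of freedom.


nu = sum_i (n_i - 1)
nu = ((17 - 1) + (5 - 1) + (20 - 1) + (13 - 1) + (11 - 1))
nu = 16 + 4 + 19 + 12 + 10
nu = 61

61


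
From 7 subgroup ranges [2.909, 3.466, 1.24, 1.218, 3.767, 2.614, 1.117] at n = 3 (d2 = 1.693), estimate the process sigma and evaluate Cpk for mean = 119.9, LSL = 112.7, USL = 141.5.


R_bar = (2.909 + 3.466 + 1.24 + 1.218 + 3.767 + 2.614 + 1.117) / 7 = 2.333
sigma = R_bar / d2 = 2.333 / 1.693 = 1.3780272
Cp = (USL - LSL)/(6*sigma) = (141.5 - 112.7)/(6*1.3780272) = 3.4832
Cpu = (141.5 - 119.9)/(3*1.3780272) = 5.2249
Cpl = (119.9 - 112.7)/(3*1.3780272) = 1.7416
Cpk = min(Cpu, Cpl) = 1.7416

1.7416


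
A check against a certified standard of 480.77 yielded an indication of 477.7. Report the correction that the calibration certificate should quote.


Correction = standard - reading
= 480.77 - 477.7
= 3.0700

3.0700


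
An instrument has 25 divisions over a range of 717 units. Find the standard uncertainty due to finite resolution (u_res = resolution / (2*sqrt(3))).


resolution = range / divisions
resolution = 717 / 25 = 28.68
u_res = resolution / (2*sqrt(3))
u_res = 28.68 / 3.4641016
u_res = 8.2792

8.2792


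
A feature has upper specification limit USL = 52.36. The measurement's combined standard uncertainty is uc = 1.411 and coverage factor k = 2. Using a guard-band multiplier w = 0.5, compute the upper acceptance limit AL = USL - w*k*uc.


U = k * uc = 2 * 1.411 = 2.822
guard band g = w * U = 0.5 * 2.822 = 1.411
AL = USL - g = 52.36 - 1.411
AL = 50.9490

50.9490


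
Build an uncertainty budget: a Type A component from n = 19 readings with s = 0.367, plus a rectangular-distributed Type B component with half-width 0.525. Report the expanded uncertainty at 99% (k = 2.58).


u_A = s / sqrt(n) = 0.367 / sqrt(19) = 0.084195574
u_B = half_width / sqrt(3) = 0.525 / sqrt(3) = 0.30310889
uc = sqrt(u_A^2 + u_B^2) = sqrt(0.084195574^2 + 0.30310889^2) = 0.31458527
U = k * uc = 2.58 * 0.31458527
U = 0.8116

0.8116


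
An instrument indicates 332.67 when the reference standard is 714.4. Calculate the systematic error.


Systematic error = measured - true
= 332.67 - 714.4
= -381.7300

-381.7300


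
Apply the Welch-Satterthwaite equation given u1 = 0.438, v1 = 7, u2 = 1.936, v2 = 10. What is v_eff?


uc = sqrt(u1^2 + u2^2) = sqrt(0.438^2 + 1.936^2) = 1.9849282
v_eff = uc^4 / (u1^4/v1 + u2^4/v2)
= 1.9849282^4 / (0.438^4/7 + 1.936^4/10)
= 15.523127 / 1.4100801
v_eff = 11.0087

11.0087


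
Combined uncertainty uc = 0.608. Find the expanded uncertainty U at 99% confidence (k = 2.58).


U = k * uc
U = 2.58 * 0.608
U = 1.5686

1.5686


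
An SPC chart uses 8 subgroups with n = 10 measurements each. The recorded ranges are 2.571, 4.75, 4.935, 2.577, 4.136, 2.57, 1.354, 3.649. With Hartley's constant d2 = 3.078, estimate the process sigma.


R_bar = (2.571 + 4.75 + 4.935 + 2.577 + 4.136 + 2.57 + 1.354 + 3.649) / 8
R_bar = 26.542 / 8 = 3.31775
sigma_hat = R_bar / d2 = 3.31775 / 3.078 = 1.0779

1.0779


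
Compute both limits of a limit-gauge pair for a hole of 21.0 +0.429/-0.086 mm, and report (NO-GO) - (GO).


GO = nominal - lower_tol (smallest hole = maximum material condition)
GO = 21.0 - 0.086 = 20.914
NO-GO = nominal + upper_tol (largest hole = least material condition)
NO-GO = 21.0 + 0.429 = 21.429
spread = NO-GO - GO = 21.429 - 20.914 = 0.5150

0.5150


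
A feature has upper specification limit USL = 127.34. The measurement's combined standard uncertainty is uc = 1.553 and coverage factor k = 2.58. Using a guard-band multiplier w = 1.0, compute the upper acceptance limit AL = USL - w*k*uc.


U = k * uc = 2.58 * 1.553 = 4.00674
guard band g = w * U = 1.0 * 4.00674 = 4.00674
AL = USL - g = 127.34 - 4.00674
AL = 123.3333

123.3333


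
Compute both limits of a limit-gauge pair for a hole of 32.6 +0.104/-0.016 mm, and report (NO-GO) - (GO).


GO = nominal - lower_tol (smallest hole = maximum material condition)
GO = 32.6 - 0.016 = 32.584
NO-GO = nominal + upper_tol (largest hole = least material condition)
NO-GO = 32.6 + 0.104 = 32.704
spread = NO-GO - GO = 32.704 - 32.584 = 0.1200

0.1200


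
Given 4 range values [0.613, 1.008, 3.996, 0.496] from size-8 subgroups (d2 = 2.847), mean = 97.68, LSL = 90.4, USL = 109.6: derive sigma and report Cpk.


R_bar = (0.613 + 1.008 + 3.996 + 0.496) / 4 = 1.52825
sigma = R_bar / d2 = 1.52825 / 2.847 = 0.53679312
Cp = (USL - LSL)/(6*sigma) = (109.6 - 90.4)/(6*0.53679312) = 5.9613
Cpu = (109.6 - 97.68)/(3*0.53679312) = 7.4020
Cpl = (97.68 - 90.4)/(3*0.53679312) = 4.5207
Cpk = min(Cpu, Cpl) = 4.5207

4.5207


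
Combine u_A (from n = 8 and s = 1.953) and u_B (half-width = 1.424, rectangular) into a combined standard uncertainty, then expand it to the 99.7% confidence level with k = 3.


u_A = s / sqrt(n) = 1.953 / sqrt(8) = 0.69048977
u_B = half_width / sqrt(3) = 1.424 / sqrt(3) = 0.82214678
uc = sqrt(u_A^2 + u_B^2) = sqrt(0.69048977^2 + 0.82214678^2) = 1.0736393
U = k * uc = 3 * 1.0736393
U = 3.2209

3.2209


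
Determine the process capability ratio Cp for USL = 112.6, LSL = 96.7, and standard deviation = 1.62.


Cp = (USL - LSL) / (6 * sigma)
= (112.6 - 96.7) / (6 * 1.62)
= 15.9000 / 9.7200
= 1.6358

1.6358


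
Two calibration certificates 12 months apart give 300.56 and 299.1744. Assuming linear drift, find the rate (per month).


rate = (v2 - v1) / months
= (299.1744 - 300.56) / 12
= -1.3856 / 12
= -0.1155

-0.1155


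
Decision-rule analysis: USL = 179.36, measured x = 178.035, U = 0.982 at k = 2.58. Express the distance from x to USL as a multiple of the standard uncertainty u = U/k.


u = U / k = 0.982 / 2.58 = 0.38062016
margin = |USL - x| = |179.36 - 178.035| = 1.325
z = margin / u = 1.325 / 0.38062016
z = 3.4812

3.4812


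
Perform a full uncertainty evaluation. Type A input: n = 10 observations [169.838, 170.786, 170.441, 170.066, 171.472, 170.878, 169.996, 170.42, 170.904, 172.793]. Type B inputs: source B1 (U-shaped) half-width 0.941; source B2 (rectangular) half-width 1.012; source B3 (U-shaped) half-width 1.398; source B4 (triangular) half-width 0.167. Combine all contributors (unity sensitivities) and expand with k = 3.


mean = (169.838 + 170.786 + 170.441 + 170.066 + 171.472 + 170.878 + 169.996 + 170.42 + 170.904 + 172.793) / 10 = 170.7594
s = sqrt(sum((x - mean)^2)/(n-1)) = 0.86974724
u_A = s / sqrt(n) = 0.86974724 / sqrt(10) = 0.27503823
u_B1 = 0.941 / sqrt(2) = 0.66538748
u_B2 = 1.012 / sqrt(3) = 0.58427847
u_B3 = 1.398 / sqrt(2) = 0.98853528
u_B4 = 0.167 / sqrt(6) = 0.068177465
uc = sqrt(0.27503823^2 + 0.66538748^2 + 0.58427847^2 + 0.98853528^2 + 0.068177465^2) = 1.3570623
U = k * uc = 3 * 1.3570623
U = 4.0712

4.0712


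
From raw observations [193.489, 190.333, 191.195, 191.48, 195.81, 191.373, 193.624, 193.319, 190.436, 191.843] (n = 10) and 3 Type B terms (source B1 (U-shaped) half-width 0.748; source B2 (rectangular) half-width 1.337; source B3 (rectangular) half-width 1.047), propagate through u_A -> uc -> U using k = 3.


mean = (193.489 + 190.333 + 191.195 + 191.48 + 195.81 + 191.373 + 193.624 + 193.319 + 190.436 + 191.843) / 10 = 192.2902
s = sqrt(sum((x - mean)^2)/(n-1)) = 1.7265697
u_A = s / sqrt(n) = 1.7265697 / sqrt(10) = 0.54598928
u_B1 = 0.748 / sqrt(2) = 0.52891587
u_B2 = 1.337 / sqrt(3) = 0.77191731
u_B3 = 1.047 / sqrt(3) = 0.60448573
uc = sqrt(0.54598928^2 + 0.52891587^2 + 0.77191731^2 + 0.60448573^2) = 1.240611
U = k * uc = 3 * 1.240611
U = 3.7218

3.7218


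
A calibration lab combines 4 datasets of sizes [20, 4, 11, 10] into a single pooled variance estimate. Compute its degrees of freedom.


nu = sum_i (n_i - 1)
nu = ((20 - 1) + (4 - 1) + (11 - 1) + (10 - 1))
nu = 19 + 3 + 10 + 9
nu = 41

41


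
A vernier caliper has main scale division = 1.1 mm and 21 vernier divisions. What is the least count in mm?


LC = MSD / n_div
= 1.1 / 21
= 0.0524

0.0524


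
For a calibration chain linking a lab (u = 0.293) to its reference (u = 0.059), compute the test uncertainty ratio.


TUR = u_lab / u_ref
= 0.293 / 0.059
= 4.9661

4.9661


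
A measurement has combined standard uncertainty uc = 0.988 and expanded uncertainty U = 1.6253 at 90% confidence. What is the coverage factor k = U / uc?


k = U / uc
k = 1.6253 / 0.988
k = 1.645

1.645


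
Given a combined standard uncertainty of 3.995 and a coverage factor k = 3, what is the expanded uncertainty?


U = k * uc
U = 3 * 3.995
U = 11.9850

11.9850


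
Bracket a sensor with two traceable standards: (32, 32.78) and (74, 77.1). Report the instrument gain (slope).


slope = (y2 - y1) / (x2 - x1)
= (77.1 - 32.78) / (74 - 32)
= 44.3200 / 42
= 1.0552

1.0552


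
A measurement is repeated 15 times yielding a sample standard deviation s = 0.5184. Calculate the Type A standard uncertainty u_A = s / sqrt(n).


u_A = s / sqrt(n)
u_A = 0.5184 / sqrt(15)
u_A = 0.5184 / 3.8729833
u_A = 0.1339

0.1339


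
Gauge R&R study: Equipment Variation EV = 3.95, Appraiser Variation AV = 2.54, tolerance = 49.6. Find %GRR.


GRR = sqrt(EV^2 + AV^2) = sqrt(3.95^2 + 2.54^2) = 4.6961793
%GRR = GRR / tol * 100 = 4.6961793 / 49.6 * 100
%GRR = 9.4681

9.4681


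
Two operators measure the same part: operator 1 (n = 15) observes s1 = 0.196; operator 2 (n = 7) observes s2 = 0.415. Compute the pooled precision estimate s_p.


s_p = sqrt(((n1-1)*s1^2 + (n2-1)*s2^2) / (n1+n2-2))
numerator = (15-1)*0.196^2 + (7-1)*0.415^2 = 0.537824 + 1.03335 = 1.571174
denominator = 15 + 7 - 2 = 20
s_p^2 = 1.571174 / 20 = 0.0785587
s_p = sqrt(0.0785587) = 0.2803

0.2803


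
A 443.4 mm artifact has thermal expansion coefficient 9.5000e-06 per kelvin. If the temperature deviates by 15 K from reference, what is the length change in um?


dL = L * alpha * dT
= 443.4 * 9.5000e-06 * 15
= 0.0631845 mm
dL_um = 0.0631845 * 1000 = 63.1845 um

63.1845


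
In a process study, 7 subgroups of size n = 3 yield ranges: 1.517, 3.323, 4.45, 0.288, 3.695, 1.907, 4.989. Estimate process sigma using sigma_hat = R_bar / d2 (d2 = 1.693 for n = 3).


R_bar = (1.517 + 3.323 + 4.45 + 0.288 + 3.695 + 1.907 + 4.989) / 7
R_bar = 20.169 / 7 = 2.8812857
sigma_hat = R_bar / d2 = 2.8812857 / 1.693 = 1.7019

1.7019


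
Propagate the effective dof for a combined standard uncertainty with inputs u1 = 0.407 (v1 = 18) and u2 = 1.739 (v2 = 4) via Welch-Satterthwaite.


uc = sqrt(u1^2 + u2^2) = sqrt(0.407^2 + 1.739^2) = 1.7859927
v_eff = uc^4 / (u1^4/v1 + u2^4/v2)
= 1.7859927^4 / (0.407^4/18 + 1.739^4/4)
= 10.174632 / 2.2878514
v_eff = 4.4472

4.4472


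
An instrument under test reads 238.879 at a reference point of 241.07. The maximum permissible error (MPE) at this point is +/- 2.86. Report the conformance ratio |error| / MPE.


e = indication - reference = 238.879 - 241.07 = -2.1910
|e| = 2.1910
ratio = |e| / MPE = 2.1910 / 2.86
ratio = 0.7661

0.7661


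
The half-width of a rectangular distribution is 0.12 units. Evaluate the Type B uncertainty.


u_B = half_width / sqrt(3)
u_B = 0.12 / 1.7320508
u_B = 0.0693

0.0693


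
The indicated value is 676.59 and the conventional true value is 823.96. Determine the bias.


Systematic error = measured - true
= 676.59 - 823.96
= -147.3700

-147.3700


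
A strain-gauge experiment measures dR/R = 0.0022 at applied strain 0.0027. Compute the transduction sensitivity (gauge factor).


GF = (dR/R) / epsilon
= 0.0022 / 0.0027
= 0.8148

0.8148


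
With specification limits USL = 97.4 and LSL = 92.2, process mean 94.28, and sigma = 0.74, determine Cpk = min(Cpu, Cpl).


Cpu = (USL - mean) / (3*sigma) = (97.4 - 94.28) / (3*0.74) = 1.4054
Cpl = (mean - LSL) / (3*sigma) = (94.28 - 92.2) / (3*0.74) = 0.9369
Cpk = min(Cpu, Cpl) = 0.9369

0.9369


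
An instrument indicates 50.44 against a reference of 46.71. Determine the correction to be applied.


Correction = standard - reading
= 46.71 - 50.44
= -3.7300

-3.7300


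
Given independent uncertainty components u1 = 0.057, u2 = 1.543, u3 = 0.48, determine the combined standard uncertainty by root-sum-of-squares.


uc = sqrt(0.057^2 + 1.543^2 + 0.48^2)
uc = sqrt(2.614498)
uc = 1.6169

1.6169


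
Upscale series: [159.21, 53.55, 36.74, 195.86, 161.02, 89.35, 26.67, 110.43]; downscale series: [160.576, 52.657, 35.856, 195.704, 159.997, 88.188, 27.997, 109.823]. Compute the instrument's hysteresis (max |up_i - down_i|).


|159.21 - 160.576| = 1.3660
|53.55 - 52.657| = 0.8930
|36.74 - 35.856| = 0.8840
|195.86 - 195.704| = 0.1560
|161.02 - 159.997| = 1.0230
|89.35 - 88.188| = 1.1620
|26.67 - 27.997| = 1.3270
|110.43 - 109.823| = 0.6070
hysteresis = max(diffs) = 1.3660

1.3660


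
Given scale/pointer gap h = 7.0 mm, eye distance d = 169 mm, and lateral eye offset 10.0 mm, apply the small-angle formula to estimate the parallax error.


error = h * offset / d
= 7.0 * 10.0 / 169
= 0.4142

0.4142


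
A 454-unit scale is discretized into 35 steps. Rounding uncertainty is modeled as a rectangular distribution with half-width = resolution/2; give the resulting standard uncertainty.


resolution = range / divisions
resolution = 454 / 35 = 12.971429
u_res = resolution / (2*sqrt(3))
u_res = 12.971429 / 3.4641016
u_res = 3.7445

3.7445


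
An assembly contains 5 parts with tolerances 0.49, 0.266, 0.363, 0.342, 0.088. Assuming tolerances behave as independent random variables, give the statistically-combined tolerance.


RSS = sqrt(0.49^2 + 0.266^2 + 0.363^2 + 0.342^2 + 0.088^2)
= sqrt(0.567333)
= 0.7532

0.7532


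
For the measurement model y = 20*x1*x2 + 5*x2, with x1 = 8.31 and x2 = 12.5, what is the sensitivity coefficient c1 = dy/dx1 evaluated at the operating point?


y = 20*x1*x2 + 5*x2
dy/dx1 = 20*x2
Evaluate at x2 = 12.5: c1 = 20 * 12.5
c1 = 250.0000

250.0000


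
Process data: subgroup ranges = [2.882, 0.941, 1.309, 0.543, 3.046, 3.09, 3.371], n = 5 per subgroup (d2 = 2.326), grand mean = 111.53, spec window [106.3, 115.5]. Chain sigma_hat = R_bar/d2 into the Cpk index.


R_bar = (2.882 + 0.941 + 1.309 + 0.543 + 3.046 + 3.09 + 3.371) / 7 = 2.1688571
sigma = R_bar / d2 = 2.1688571 / 2.326 = 0.93244071
Cp = (USL - LSL)/(6*sigma) = (115.5 - 106.3)/(6*0.93244071) = 1.6444
Cpu = (115.5 - 111.53)/(3*0.93244071) = 1.4192
Cpl = (111.53 - 106.3)/(3*0.93244071) = 1.8696
Cpk = min(Cpu, Cpl) = 1.4192

1.4192


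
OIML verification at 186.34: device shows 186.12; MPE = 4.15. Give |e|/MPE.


e = indication - reference = 186.12 - 186.34 = -0.2200
|e| = 0.2200
ratio = |e| / MPE = 0.2200 / 4.15
ratio = 0.0530

0.0530


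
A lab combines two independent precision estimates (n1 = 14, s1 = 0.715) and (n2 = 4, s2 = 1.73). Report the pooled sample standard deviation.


s_p = sqrt(((n1-1)*s1^2 + (n2-1)*s2^2) / (n1+n2-2))
numerator = (14-1)*0.715^2 + (4-1)*1.73^2 = 6.645925 + 8.9787 = 15.624625
denominator = 14 + 4 - 2 = 16
s_p^2 = 15.624625 / 16 = 0.97653906
s_p = sqrt(0.97653906) = 0.9882

0.9882


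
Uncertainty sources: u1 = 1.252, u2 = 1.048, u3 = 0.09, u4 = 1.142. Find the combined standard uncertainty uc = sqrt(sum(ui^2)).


uc = sqrt(1.252^2 + 1.048^2 + 0.09^2 + 1.142^2)
uc = sqrt(3.978072)
uc = 1.9945

1.9945


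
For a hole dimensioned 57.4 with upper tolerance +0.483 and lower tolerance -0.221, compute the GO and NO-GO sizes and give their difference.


GO = nominal - lower_tol (smallest hole = maximum material condition)
GO = 57.4 - 0.221 = 57.179
NO-GO = nominal + upper_tol (largest hole = least material condition)
NO-GO = 57.4 + 0.483 = 57.883
spread = NO-GO - GO = 57.883 - 57.179 = 0.7040

0.7040


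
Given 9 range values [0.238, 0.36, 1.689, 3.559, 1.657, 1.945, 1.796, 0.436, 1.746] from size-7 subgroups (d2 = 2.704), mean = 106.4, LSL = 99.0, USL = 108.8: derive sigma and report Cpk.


R_bar = (0.238 + 0.36 + 1.689 + 3.559 + 1.657 + 1.945 + 1.796 + 0.436 + 1.746) / 9 = 1.4917778
sigma = R_bar / d2 = 1.4917778 / 2.704 = 0.55169297
Cp = (USL - LSL)/(6*sigma) = (108.8 - 99.0)/(6*0.55169297) = 2.9606
Cpu = (108.8 - 106.4)/(3*0.55169297) = 1.4501
Cpl = (106.4 - 99.0)/(3*0.55169297) = 4.4711
Cpk = min(Cpu, Cpl) = 1.4501

1.4501


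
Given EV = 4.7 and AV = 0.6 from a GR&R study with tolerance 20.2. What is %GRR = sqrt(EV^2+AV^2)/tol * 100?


GRR = sqrt(EV^2 + AV^2) = sqrt(4.7^2 + 0.6^2) = 4.7381431
%GRR = GRR / tol * 100 = 4.7381431 / 20.2 * 100
%GRR = 23.4562

23.4562


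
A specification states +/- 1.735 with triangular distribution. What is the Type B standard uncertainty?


u_B = half_width / sqrt(6)
u_B = 1.735 / 2.4494897
u_B = 0.7083

0.7083


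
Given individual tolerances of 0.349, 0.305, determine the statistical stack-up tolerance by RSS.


RSS = sqrt(0.349^2 + 0.305^2)
= sqrt(0.214826)
= 0.4635

0.4635


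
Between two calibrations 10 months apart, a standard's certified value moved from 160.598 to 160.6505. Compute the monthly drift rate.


rate = (v2 - v1) / months
= (160.6505 - 160.598) / 10
= 0.0525 / 10
= 0.0052

0.0052


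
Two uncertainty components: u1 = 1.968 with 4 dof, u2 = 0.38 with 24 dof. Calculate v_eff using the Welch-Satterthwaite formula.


uc = sqrt(u1^2 + u2^2) = sqrt(1.968^2 + 0.38^2) = 2.0043513
v_eff = uc^4 / (u1^4/v1 + u2^4/v2)
= 2.0043513^4 / (1.968^4/4 + 0.38^4/24)
= 16.139697 / 3.7509475
v_eff = 4.3028

4.3028
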